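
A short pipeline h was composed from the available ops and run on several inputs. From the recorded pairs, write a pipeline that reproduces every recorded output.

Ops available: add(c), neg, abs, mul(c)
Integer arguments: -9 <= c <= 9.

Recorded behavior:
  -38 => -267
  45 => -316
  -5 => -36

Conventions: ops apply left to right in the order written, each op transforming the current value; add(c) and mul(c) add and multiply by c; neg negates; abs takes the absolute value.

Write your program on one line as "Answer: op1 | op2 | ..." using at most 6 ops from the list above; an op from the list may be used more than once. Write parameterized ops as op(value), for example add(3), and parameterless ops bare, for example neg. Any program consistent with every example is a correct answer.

neg | mul(7) | abs | add(1) | neg

Check, running the answer program on each example:
  -38 -> 38 -> 266 -> 266 -> 267 -> -267
  45 -> -45 -> -315 -> 315 -> 316 -> -316
  -5 -> 5 -> 35 -> 35 -> 36 -> -36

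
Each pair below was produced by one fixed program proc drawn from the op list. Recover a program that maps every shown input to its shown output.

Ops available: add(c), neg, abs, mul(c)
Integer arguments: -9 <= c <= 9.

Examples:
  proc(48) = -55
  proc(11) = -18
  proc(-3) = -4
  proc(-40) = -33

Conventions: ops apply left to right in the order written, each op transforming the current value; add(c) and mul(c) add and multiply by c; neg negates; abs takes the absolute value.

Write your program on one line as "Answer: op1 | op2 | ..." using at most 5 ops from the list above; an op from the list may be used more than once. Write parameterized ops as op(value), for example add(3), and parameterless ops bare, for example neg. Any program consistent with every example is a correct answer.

neg | add(-7) | abs | neg

Check, running the answer program on each example:
  48 -> -48 -> -55 -> 55 -> -55
  11 -> -11 -> -18 -> 18 -> -18
  -3 -> 3 -> -4 -> 4 -> -4
  -40 -> 40 -> 33 -> 33 -> -33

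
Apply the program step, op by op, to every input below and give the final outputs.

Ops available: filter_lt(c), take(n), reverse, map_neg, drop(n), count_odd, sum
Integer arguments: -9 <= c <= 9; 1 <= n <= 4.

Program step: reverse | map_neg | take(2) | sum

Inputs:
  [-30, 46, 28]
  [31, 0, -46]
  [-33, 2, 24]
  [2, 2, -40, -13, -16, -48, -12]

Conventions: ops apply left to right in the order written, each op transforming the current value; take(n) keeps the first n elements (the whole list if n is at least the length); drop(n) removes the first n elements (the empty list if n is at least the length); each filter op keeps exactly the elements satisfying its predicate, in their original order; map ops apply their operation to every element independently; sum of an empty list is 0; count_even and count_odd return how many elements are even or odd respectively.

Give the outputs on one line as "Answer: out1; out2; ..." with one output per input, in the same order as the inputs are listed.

Execution, op by op:
  [-30, 46, 28] -> [28, 46, -30] -> [-28, -46, 30] -> [-28, -46] -> -74
  [31, 0, -46] -> [-46, 0, 31] -> [46, 0, -31] -> [46, 0] -> 46
  [-33, 2, 24] -> [24, 2, -33] -> [-24, -2, 33] -> [-24, -2] -> -26
  [2, 2, -40, -13, -16, -48, -12] -> [-12, -48, -16, -13, -40, 2, 2] -> [12, 48, 16, 13, 40, -2, -2] -> [12, 48] -> 60

-74; 46; -26; 60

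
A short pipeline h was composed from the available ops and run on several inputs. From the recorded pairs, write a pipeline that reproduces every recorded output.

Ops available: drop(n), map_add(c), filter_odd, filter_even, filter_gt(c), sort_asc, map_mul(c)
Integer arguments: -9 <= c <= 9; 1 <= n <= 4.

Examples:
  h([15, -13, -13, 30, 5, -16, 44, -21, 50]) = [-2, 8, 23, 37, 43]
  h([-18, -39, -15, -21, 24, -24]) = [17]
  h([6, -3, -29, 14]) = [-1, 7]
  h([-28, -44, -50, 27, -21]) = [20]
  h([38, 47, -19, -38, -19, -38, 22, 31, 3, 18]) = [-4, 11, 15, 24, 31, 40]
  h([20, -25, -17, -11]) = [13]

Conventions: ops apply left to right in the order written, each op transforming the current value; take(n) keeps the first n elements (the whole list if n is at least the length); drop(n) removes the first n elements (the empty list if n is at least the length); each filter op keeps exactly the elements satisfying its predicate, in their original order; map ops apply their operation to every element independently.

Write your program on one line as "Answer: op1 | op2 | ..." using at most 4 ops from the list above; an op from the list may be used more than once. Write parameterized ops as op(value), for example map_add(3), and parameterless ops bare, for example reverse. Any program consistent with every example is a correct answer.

filter_gt(2) | sort_asc | map_add(-7)

Check, running the answer program on each example:
  [15, -13, -13, 30, 5, -16, 44, -21, 50] -> [15, 30, 5, 44, 50] -> [5, 15, 30, 44, 50] -> [-2, 8, 23, 37, 43]
  [-18, -39, -15, -21, 24, -24] -> [24] -> [24] -> [17]
  [6, -3, -29, 14] -> [6, 14] -> [6, 14] -> [-1, 7]
  [-28, -44, -50, 27, -21] -> [27] -> [27] -> [20]
  [38, 47, -19, -38, -19, -38, 22, 31, 3, 18] -> [38, 47, 22, 31, 3, 18] -> [3, 18, 22, 31, 38, 47] -> [-4, 11, 15, 24, 31, 40]
  [20, -25, -17, -11] -> [20] -> [20] -> [13]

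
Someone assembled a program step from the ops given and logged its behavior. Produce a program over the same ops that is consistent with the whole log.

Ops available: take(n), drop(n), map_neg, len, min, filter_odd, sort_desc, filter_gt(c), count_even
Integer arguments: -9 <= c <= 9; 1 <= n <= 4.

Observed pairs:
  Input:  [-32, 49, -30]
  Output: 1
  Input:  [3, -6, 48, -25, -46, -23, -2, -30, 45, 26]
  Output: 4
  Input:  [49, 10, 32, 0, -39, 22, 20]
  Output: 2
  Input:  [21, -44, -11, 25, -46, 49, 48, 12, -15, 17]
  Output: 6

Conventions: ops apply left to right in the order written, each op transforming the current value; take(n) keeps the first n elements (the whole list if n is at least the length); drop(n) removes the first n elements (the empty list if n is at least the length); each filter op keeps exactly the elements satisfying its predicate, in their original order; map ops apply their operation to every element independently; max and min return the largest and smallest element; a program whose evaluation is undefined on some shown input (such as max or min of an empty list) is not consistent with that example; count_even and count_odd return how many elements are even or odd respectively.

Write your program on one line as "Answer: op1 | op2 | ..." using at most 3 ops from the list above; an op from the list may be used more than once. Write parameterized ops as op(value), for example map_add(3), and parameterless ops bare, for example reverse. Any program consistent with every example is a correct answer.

sort_desc | filter_odd | len

Check, running the answer program on each example:
  [-32, 49, -30] -> [49, -30, -32] -> [49] -> 1
  [3, -6, 48, -25, -46, -23, -2, -30, 45, 26] -> [48, 45, 26, 3, -2, -6, -23, -25, -30, -46] -> [45, 3, -23, -25] -> 4
  [49, 10, 32, 0, -39, 22, 20] -> [49, 32, 22, 20, 10, 0, -39] -> [49, -39] -> 2
  [21, -44, -11, 25, -46, 49, 48, 12, -15, 17] -> [49, 48, 25, 21, 17, 12, -11, -15, -44, -46] -> [49, 25, 21, 17, -11, -15] -> 6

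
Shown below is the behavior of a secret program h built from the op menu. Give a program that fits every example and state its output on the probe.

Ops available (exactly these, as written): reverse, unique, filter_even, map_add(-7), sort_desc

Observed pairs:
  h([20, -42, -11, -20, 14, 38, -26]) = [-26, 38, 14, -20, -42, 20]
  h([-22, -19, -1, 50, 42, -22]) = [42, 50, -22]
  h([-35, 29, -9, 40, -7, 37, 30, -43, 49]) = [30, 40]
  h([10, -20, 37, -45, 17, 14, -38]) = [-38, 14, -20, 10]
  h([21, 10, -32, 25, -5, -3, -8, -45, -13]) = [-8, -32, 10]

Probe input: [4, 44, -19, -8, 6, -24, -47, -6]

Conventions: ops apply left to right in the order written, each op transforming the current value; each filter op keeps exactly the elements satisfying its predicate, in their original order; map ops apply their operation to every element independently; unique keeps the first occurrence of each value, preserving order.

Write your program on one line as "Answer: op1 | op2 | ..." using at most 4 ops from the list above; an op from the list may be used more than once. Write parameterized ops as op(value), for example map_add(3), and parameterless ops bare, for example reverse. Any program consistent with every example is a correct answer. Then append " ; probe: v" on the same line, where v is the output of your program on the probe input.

unique | filter_even | reverse ; probe: [-6, -24, 6, -8, 44, 4]

Check, running the answer program on each example:
  [20, -42, -11, -20, 14, 38, -26] -> [20, -42, -11, -20, 14, 38, -26] -> [20, -42, -20, 14, 38, -26] -> [-26, 38, 14, -20, -42, 20]
  [-22, -19, -1, 50, 42, -22] -> [-22, -19, -1, 50, 42] -> [-22, 50, 42] -> [42, 50, -22]
  [-35, 29, -9, 40, -7, 37, 30, -43, 49] -> [-35, 29, -9, 40, -7, 37, 30, -43, 49] -> [40, 30] -> [30, 40]
  [10, -20, 37, -45, 17, 14, -38] -> [10, -20, 37, -45, 17, 14, -38] -> [10, -20, 14, -38] -> [-38, 14, -20, 10]
  [21, 10, -32, 25, -5, -3, -8, -45, -13] -> [21, 10, -32, 25, -5, -3, -8, -45, -13] -> [10, -32, -8] -> [-8, -32, 10]
  probe: [4, 44, -19, -8, 6, -24, -47, -6] -> [4, 44, -19, -8, 6, -24, -47, -6] -> [4, 44, -8, 6, -24, -6] -> [-6, -24, 6, -8, 44, 4]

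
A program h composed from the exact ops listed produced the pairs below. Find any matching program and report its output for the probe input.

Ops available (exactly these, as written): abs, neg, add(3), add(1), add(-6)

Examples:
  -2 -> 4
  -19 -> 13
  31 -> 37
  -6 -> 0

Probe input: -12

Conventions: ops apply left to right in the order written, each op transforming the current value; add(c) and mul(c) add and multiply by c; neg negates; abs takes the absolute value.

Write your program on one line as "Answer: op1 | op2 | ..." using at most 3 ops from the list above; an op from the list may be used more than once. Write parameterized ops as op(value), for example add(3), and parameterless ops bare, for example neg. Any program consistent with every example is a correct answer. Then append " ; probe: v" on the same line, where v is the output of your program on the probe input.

neg | add(-6) | abs ; probe: 6

Check, running the answer program on each example:
  -2 -> 2 -> -4 -> 4
  -19 -> 19 -> 13 -> 13
  31 -> -31 -> -37 -> 37
  -6 -> 6 -> 0 -> 0
  probe: -12 -> 12 -> 6 -> 6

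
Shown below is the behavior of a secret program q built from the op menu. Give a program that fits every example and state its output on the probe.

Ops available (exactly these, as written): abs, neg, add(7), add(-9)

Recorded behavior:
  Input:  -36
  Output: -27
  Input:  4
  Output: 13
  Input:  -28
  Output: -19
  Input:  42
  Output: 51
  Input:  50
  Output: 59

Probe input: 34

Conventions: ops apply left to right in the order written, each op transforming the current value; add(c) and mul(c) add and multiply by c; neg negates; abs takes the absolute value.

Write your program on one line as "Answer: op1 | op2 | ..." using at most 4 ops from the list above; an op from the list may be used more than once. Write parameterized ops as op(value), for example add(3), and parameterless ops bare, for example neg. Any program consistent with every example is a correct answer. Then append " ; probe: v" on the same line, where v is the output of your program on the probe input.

neg | add(-9) | neg ; probe: 43

Check, running the answer program on each example:
  -36 -> 36 -> 27 -> -27
  4 -> -4 -> -13 -> 13
  -28 -> 28 -> 19 -> -19
  42 -> -42 -> -51 -> 51
  50 -> -50 -> -59 -> 59
  probe: 34 -> -34 -> -43 -> 43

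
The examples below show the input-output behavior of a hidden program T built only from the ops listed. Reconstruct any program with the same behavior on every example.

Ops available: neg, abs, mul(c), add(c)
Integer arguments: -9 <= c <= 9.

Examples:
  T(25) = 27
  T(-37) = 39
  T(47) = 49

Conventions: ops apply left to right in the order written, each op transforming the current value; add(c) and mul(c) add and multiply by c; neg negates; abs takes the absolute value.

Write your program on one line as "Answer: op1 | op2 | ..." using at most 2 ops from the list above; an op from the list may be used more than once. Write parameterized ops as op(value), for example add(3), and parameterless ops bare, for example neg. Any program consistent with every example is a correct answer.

abs | add(2)

Check, running the answer program on each example:
  25 -> 25 -> 27
  -37 -> 37 -> 39
  47 -> 47 -> 49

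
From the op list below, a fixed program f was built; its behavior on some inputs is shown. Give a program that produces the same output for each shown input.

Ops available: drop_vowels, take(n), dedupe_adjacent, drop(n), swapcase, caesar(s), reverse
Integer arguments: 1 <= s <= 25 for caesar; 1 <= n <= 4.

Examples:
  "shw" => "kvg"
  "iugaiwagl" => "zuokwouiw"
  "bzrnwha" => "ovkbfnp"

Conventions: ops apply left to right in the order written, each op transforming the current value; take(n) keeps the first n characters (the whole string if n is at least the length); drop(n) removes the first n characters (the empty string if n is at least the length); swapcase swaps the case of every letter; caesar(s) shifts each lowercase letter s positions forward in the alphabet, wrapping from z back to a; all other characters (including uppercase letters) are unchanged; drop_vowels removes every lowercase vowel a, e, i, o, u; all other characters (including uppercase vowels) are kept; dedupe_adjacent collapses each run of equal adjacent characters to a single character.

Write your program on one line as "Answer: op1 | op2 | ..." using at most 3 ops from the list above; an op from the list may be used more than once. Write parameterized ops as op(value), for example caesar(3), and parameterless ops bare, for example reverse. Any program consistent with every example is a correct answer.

caesar(14) | reverse

Check, running the answer program on each example:
  "shw" -> "gvk" -> "kvg"
  "iugaiwagl" -> "wiuowkouz" -> "zuokwouiw"
  "bzrnwha" -> "pnfbkvo" -> "ovkbfnp"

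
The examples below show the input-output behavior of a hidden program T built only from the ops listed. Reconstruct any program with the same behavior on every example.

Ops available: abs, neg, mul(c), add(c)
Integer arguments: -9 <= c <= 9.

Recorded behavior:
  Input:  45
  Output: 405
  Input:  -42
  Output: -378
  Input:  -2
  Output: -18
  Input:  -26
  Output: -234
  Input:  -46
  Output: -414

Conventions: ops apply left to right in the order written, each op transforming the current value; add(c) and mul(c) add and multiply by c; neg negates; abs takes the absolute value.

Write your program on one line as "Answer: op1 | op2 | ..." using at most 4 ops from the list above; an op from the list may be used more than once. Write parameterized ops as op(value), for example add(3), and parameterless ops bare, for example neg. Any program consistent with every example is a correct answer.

neg | mul(9) | neg

Check, running the answer program on each example:
  45 -> -45 -> -405 -> 405
  -42 -> 42 -> 378 -> -378
  -2 -> 2 -> 18 -> -18
  -26 -> 26 -> 234 -> -234
  -46 -> 46 -> 414 -> -414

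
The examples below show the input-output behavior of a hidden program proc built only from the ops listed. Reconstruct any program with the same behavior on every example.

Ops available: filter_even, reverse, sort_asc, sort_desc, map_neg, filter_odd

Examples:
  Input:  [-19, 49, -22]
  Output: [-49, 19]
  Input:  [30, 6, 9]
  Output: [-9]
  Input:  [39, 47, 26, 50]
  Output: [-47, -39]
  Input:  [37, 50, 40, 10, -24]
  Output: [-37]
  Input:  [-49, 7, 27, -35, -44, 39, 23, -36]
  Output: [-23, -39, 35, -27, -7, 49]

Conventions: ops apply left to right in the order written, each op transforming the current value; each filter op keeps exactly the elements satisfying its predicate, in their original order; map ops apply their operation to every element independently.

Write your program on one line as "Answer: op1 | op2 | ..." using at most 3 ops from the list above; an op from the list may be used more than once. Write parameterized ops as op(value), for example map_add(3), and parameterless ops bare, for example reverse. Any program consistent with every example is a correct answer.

reverse | filter_odd | map_neg

Check, running the answer program on each example:
  [-19, 49, -22] -> [-22, 49, -19] -> [49, -19] -> [-49, 19]
  [30, 6, 9] -> [9, 6, 30] -> [9] -> [-9]
  [39, 47, 26, 50] -> [50, 26, 47, 39] -> [47, 39] -> [-47, -39]
  [37, 50, 40, 10, -24] -> [-24, 10, 40, 50, 37] -> [37] -> [-37]
  [-49, 7, 27, -35, -44, 39, 23, -36] -> [-36, 23, 39, -44, -35, 27, 7, -49] -> [23, 39, -35, 27, 7, -49] -> [-23, -39, 35, -27, -7, 49]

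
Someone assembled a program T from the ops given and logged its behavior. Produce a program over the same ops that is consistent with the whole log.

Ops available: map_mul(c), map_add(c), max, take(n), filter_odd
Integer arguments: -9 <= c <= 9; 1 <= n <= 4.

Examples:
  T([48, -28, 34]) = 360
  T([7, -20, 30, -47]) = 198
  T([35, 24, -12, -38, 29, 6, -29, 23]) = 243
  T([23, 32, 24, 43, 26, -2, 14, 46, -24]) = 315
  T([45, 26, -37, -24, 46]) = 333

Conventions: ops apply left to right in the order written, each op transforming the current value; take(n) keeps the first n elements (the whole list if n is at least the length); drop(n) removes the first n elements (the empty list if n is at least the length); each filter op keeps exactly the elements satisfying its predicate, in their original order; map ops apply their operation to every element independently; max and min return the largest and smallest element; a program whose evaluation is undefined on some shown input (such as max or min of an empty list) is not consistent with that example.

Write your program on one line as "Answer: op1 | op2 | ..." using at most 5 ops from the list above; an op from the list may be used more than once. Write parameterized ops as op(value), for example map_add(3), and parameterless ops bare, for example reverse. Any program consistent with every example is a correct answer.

map_add(-8) | map_mul(9) | take(4) | max

Check, running the answer program on each example:
  [48, -28, 34] -> [40, -36, 26] -> [360, -324, 234] -> [360, -324, 234] -> 360
  [7, -20, 30, -47] -> [-1, -28, 22, -55] -> [-9, -252, 198, -495] -> [-9, -252, 198, -495] -> 198
  [35, 24, -12, -38, 29, 6, -29, 23] -> [27, 16, -20, -46, 21, -2, -37, 15] -> [243, 144, -180, -414, 189, -18, -333, 135] -> [243, 144, -180, -414] -> 243
  [23, 32, 24, 43, 26, -2, 14, 46, -24] -> [15, 24, 16, 35, 18, -10, 6, 38, -32] -> [135, 216, 144, 315, 162, -90, 54, 342, -288] -> [135, 216, 144, 315] -> 315
  [45, 26, -37, -24, 46] -> [37, 18, -45, -32, 38] -> [333, 162, -405, -288, 342] -> [333, 162, -405, -288] -> 333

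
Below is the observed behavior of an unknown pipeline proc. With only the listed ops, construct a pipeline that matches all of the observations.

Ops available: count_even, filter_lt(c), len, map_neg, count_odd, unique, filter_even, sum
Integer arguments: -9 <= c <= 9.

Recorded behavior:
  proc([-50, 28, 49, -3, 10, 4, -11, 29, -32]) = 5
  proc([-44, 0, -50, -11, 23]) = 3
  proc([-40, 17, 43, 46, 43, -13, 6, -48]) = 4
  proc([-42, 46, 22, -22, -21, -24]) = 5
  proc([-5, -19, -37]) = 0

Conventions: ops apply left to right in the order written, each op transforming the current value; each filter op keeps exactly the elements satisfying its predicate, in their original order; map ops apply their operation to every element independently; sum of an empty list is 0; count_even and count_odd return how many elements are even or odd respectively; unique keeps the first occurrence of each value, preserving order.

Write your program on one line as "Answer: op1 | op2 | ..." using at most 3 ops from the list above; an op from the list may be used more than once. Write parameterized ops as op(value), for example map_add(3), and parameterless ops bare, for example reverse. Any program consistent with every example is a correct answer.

filter_even | len

Check, running the answer program on each example:
  [-50, 28, 49, -3, 10, 4, -11, 29, -32] -> [-50, 28, 10, 4, -32] -> 5
  [-44, 0, -50, -11, 23] -> [-44, 0, -50] -> 3
  [-40, 17, 43, 46, 43, -13, 6, -48] -> [-40, 46, 6, -48] -> 4
  [-42, 46, 22, -22, -21, -24] -> [-42, 46, 22, -22, -24] -> 5
  [-5, -19, -37] -> [] -> 0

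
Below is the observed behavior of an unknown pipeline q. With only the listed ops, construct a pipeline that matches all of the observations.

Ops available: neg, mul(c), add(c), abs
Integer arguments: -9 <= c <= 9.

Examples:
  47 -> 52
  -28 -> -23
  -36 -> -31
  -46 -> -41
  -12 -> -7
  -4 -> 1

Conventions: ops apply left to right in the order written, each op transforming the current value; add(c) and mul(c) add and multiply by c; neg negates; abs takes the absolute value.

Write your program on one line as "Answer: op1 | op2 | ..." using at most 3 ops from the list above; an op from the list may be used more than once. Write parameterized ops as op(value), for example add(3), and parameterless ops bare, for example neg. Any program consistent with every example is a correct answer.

neg | add(-5) | neg

Check, running the answer program on each example:
  47 -> -47 -> -52 -> 52
  -28 -> 28 -> 23 -> -23
  -36 -> 36 -> 31 -> -31
  -46 -> 46 -> 41 -> -41
  -12 -> 12 -> 7 -> -7
  -4 -> 4 -> -1 -> 1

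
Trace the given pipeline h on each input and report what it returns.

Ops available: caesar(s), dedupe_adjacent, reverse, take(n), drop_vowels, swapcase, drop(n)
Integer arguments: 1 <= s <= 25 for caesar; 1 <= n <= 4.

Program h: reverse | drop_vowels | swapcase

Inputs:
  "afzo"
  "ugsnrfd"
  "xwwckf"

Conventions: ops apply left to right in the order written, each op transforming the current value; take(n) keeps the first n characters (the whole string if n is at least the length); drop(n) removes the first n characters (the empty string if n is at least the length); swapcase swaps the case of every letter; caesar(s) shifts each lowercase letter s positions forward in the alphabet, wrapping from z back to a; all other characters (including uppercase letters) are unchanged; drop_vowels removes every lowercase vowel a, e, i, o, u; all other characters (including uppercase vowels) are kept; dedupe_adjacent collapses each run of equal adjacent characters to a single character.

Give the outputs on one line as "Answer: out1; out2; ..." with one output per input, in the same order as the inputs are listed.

"ZF"; "DFRNSG"; "FKCWWX"

Execution, op by op:
  "afzo" -> "ozfa" -> "zf" -> "ZF"
  "ugsnrfd" -> "dfrnsgu" -> "dfrnsg" -> "DFRNSG"
  "xwwckf" -> "fkcwwx" -> "fkcwwx" -> "FKCWWX"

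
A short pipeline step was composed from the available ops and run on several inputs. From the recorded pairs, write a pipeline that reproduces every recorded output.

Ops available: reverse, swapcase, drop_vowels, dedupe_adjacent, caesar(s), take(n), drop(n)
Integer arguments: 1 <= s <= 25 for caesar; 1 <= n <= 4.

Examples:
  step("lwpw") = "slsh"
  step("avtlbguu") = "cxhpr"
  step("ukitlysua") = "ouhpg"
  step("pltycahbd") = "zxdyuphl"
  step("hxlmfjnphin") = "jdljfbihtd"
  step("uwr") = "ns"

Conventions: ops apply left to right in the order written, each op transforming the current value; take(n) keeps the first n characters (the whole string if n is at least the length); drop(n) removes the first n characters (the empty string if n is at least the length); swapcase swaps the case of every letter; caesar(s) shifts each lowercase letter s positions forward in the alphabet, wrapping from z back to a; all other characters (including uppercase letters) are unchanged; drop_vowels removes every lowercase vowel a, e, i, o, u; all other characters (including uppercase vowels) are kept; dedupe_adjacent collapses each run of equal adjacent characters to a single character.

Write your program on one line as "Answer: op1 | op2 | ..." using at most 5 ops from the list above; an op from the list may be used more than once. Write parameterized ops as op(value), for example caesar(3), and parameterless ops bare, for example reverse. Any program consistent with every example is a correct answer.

reverse | drop_vowels | caesar(9) | caesar(13)

Check, running the answer program on each example:
  "lwpw" -> "wpwl" -> "wpwl" -> "fyfu" -> "slsh"
  "avtlbguu" -> "uugbltva" -> "gbltv" -> "pkuce" -> "cxhpr"
  "ukitlysua" -> "ausyltiku" -> "syltk" -> "bhuct" -> "ouhpg"
  "pltycahbd" -> "dbhacytlp" -> "dbhcytlp" -> "mkqlhcuy" -> "zxdyuphl"
  "hxlmfjnphin" -> "nihpnjfmlxh" -> "nhpnjfmlxh" -> "wqywsovugq" -> "jdljfbihtd"
  "uwr" -> "rwu" -> "rw" -> "af" -> "ns"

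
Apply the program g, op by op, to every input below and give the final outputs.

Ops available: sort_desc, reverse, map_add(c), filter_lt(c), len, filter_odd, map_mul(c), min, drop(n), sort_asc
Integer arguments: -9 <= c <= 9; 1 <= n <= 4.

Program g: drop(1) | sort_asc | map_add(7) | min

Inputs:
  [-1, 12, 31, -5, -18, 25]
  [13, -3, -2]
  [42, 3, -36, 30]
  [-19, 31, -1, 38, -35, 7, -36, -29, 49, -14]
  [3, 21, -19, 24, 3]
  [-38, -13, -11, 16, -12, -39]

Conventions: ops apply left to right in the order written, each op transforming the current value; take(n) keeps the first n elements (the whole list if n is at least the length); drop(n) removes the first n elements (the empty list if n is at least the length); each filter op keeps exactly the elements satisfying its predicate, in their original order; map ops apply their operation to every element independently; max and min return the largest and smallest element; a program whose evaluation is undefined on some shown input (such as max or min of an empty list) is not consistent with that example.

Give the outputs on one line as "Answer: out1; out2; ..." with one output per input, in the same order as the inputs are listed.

Execution, op by op:
  [-1, 12, 31, -5, -18, 25] -> [12, 31, -5, -18, 25] -> [-18, -5, 12, 25, 31] -> [-11, 2, 19, 32, 38] -> -11
  [13, -3, -2] -> [-3, -2] -> [-3, -2] -> [4, 5] -> 4
  [42, 3, -36, 30] -> [3, -36, 30] -> [-36, 3, 30] -> [-29, 10, 37] -> -29
  [-19, 31, -1, 38, -35, 7, -36, -29, 49, -14] -> [31, -1, 38, -35, 7, -36, -29, 49, -14] -> [-36, -35, -29, -14, -1, 7, 31, 38, 49] -> [-29, -28, -22, -7, 6, 14, 38, 45, 56] -> -29
  [3, 21, -19, 24, 3] -> [21, -19, 24, 3] -> [-19, 3, 21, 24] -> [-12, 10, 28, 31] -> -12
  [-38, -13, -11, 16, -12, -39] -> [-13, -11, 16, -12, -39] -> [-39, -13, -12, -11, 16] -> [-32, -6, -5, -4, 23] -> -32

-11; 4; -29; -29; -12; -32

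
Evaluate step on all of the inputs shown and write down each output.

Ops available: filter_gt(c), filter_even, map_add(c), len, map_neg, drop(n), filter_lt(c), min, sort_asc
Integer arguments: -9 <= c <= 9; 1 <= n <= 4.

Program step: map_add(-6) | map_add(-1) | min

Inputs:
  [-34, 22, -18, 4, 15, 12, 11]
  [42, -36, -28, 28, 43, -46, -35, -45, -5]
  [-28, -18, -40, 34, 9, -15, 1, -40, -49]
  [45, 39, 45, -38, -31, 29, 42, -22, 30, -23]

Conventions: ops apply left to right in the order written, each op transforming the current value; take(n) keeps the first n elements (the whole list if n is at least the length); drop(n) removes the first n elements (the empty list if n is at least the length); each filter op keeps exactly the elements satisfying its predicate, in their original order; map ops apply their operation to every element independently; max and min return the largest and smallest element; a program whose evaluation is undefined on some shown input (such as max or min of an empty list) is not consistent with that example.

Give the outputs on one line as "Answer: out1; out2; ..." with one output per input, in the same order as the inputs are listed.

-41; -53; -56; -45

Execution, op by op:
  [-34, 22, -18, 4, 15, 12, 11] -> [-40, 16, -24, -2, 9, 6, 5] -> [-41, 15, -25, -3, 8, 5, 4] -> -41
  [42, -36, -28, 28, 43, -46, -35, -45, -5] -> [36, -42, -34, 22, 37, -52, -41, -51, -11] -> [35, -43, -35, 21, 36, -53, -42, -52, -12] -> -53
  [-28, -18, -40, 34, 9, -15, 1, -40, -49] -> [-34, -24, -46, 28, 3, -21, -5, -46, -55] -> [-35, -25, -47, 27, 2, -22, -6, -47, -56] -> -56
  [45, 39, 45, -38, -31, 29, 42, -22, 30, -23] -> [39, 33, 39, -44, -37, 23, 36, -28, 24, -29] -> [38, 32, 38, -45, -38, 22, 35, -29, 23, -30] -> -45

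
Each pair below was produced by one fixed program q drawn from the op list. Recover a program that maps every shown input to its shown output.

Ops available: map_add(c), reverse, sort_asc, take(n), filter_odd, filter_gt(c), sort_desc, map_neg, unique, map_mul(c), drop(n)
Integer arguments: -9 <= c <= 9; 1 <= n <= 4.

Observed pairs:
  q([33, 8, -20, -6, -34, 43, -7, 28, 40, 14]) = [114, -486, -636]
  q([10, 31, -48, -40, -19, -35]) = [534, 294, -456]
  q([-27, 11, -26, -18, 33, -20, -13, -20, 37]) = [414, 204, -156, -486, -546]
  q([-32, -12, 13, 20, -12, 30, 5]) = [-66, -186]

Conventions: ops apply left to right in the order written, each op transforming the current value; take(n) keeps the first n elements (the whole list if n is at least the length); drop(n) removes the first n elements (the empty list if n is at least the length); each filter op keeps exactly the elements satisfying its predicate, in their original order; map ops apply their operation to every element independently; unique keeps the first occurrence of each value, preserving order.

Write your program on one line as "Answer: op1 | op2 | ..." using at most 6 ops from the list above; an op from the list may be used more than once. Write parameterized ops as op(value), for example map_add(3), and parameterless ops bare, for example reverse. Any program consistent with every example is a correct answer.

map_mul(5) | sort_asc | filter_odd | map_add(-3) | map_mul(-3)

Check, running the answer program on each example:
  [33, 8, -20, -6, -34, 43, -7, 28, 40, 14] -> [165, 40, -100, -30, -170, 215, -35, 140, 200, 70] -> [-170, -100, -35, -30, 40, 70, 140, 165, 200, 215] -> [-35, 165, 215] -> [-38, 162, 212] -> [114, -486, -636]
  [10, 31, -48, -40, -19, -35] -> [50, 155, -240, -200, -95, -175] -> [-240, -200, -175, -95, 50, 155] -> [-175, -95, 155] -> [-178, -98, 152] -> [534, 294, -456]
  [-27, 11, -26, -18, 33, -20, -13, -20, 37] -> [-135, 55, -130, -90, 165, -100, -65, -100, 185] -> [-135, -130, -100, -100, -90, -65, 55, 165, 185] -> [-135, -65, 55, 165, 185] -> [-138, -68, 52, 162, 182] -> [414, 204, -156, -486, -546]
  [-32, -12, 13, 20, -12, 30, 5] -> [-160, -60, 65, 100, -60, 150, 25] -> [-160, -60, -60, 25, 65, 100, 150] -> [25, 65] -> [22, 62] -> [-66, -186]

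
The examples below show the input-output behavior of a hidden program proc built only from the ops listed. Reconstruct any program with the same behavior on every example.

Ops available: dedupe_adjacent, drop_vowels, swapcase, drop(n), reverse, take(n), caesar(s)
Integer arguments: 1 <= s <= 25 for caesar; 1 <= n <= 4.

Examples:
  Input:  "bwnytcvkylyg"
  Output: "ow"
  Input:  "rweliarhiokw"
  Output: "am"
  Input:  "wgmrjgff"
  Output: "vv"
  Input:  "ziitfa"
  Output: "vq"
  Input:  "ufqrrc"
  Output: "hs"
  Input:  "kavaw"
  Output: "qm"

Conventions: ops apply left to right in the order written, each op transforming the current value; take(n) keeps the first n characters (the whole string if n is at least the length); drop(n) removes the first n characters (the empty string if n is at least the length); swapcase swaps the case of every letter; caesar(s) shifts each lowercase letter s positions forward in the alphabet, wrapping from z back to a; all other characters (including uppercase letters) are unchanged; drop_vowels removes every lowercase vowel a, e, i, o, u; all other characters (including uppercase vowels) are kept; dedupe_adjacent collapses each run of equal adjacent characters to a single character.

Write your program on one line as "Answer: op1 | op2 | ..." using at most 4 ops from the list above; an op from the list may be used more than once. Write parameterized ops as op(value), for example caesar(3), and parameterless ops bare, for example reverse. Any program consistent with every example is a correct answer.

reverse | take(2) | reverse | caesar(16)

Check, running the answer program on each example:
  "bwnytcvkylyg" -> "gylykvctynwb" -> "gy" -> "yg" -> "ow"
  "rweliarhiokw" -> "wkoihrailewr" -> "wk" -> "kw" -> "am"
  "wgmrjgff" -> "ffgjrmgw" -> "ff" -> "ff" -> "vv"
  "ziitfa" -> "aftiiz" -> "af" -> "fa" -> "vq"
  "ufqrrc" -> "crrqfu" -> "cr" -> "rc" -> "hs"
  "kavaw" -> "wavak" -> "wa" -> "aw" -> "qm"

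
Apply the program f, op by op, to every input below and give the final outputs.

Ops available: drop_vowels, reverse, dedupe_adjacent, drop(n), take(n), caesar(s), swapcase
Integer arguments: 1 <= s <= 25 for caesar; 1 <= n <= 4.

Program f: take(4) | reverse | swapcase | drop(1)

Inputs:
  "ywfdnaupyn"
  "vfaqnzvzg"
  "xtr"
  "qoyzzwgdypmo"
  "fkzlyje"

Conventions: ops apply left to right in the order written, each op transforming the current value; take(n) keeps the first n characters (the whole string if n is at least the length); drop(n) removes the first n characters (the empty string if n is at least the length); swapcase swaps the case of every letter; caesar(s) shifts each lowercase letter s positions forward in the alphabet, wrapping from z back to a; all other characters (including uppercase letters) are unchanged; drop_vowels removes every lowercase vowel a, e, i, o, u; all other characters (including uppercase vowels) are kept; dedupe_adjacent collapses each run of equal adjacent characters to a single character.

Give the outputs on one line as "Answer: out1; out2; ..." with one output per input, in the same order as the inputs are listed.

Execution, op by op:
  "ywfdnaupyn" -> "ywfd" -> "dfwy" -> "DFWY" -> "FWY"
  "vfaqnzvzg" -> "vfaq" -> "qafv" -> "QAFV" -> "AFV"
  "xtr" -> "xtr" -> "rtx" -> "RTX" -> "TX"
  "qoyzzwgdypmo" -> "qoyz" -> "zyoq" -> "ZYOQ" -> "YOQ"
  "fkzlyje" -> "fkzl" -> "lzkf" -> "LZKF" -> "ZKF"

"FWY"; "AFV"; "TX"; "YOQ"; "ZKF"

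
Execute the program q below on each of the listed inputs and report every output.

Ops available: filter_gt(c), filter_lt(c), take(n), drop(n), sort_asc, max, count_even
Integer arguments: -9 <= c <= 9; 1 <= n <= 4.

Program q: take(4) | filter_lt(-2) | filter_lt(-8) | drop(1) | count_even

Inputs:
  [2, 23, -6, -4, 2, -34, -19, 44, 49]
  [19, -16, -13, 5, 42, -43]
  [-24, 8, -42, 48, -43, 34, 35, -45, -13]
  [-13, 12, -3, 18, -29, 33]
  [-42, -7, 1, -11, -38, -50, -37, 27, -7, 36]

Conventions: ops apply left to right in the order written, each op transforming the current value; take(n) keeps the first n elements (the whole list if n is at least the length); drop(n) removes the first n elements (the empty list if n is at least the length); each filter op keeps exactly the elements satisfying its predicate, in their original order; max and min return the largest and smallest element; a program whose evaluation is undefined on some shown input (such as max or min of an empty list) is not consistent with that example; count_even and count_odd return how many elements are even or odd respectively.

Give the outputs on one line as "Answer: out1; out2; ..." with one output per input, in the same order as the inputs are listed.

Execution, op by op:
  [2, 23, -6, -4, 2, -34, -19, 44, 49] -> [2, 23, -6, -4] -> [-6, -4] -> [] -> [] -> 0
  [19, -16, -13, 5, 42, -43] -> [19, -16, -13, 5] -> [-16, -13] -> [-16, -13] -> [-13] -> 0
  [-24, 8, -42, 48, -43, 34, 35, -45, -13] -> [-24, 8, -42, 48] -> [-24, -42] -> [-24, -42] -> [-42] -> 1
  [-13, 12, -3, 18, -29, 33] -> [-13, 12, -3, 18] -> [-13, -3] -> [-13] -> [] -> 0
  [-42, -7, 1, -11, -38, -50, -37, 27, -7, 36] -> [-42, -7, 1, -11] -> [-42, -7, -11] -> [-42, -11] -> [-11] -> 0

0; 0; 1; 0; 0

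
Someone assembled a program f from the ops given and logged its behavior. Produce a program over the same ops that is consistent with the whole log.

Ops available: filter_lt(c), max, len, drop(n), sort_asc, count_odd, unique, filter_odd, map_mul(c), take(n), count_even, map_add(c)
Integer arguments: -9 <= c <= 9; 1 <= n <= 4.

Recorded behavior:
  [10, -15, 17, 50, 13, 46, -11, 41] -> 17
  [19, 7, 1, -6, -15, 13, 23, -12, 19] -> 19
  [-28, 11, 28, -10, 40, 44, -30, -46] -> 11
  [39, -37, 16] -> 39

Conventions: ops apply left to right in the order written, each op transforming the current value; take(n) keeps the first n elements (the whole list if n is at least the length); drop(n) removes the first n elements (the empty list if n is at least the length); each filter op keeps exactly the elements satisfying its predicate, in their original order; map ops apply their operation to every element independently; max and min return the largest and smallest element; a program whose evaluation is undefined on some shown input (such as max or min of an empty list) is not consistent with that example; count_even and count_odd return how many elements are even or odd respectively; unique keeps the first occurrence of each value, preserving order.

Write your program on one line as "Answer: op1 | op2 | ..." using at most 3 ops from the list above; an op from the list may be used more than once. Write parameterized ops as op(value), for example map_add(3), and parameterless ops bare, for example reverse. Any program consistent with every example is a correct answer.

filter_odd | take(2) | max

Check, running the answer program on each example:
  [10, -15, 17, 50, 13, 46, -11, 41] -> [-15, 17, 13, -11, 41] -> [-15, 17] -> 17
  [19, 7, 1, -6, -15, 13, 23, -12, 19] -> [19, 7, 1, -15, 13, 23, 19] -> [19, 7] -> 19
  [-28, 11, 28, -10, 40, 44, -30, -46] -> [11] -> [11] -> 11
  [39, -37, 16] -> [39, -37] -> [39, -37] -> 39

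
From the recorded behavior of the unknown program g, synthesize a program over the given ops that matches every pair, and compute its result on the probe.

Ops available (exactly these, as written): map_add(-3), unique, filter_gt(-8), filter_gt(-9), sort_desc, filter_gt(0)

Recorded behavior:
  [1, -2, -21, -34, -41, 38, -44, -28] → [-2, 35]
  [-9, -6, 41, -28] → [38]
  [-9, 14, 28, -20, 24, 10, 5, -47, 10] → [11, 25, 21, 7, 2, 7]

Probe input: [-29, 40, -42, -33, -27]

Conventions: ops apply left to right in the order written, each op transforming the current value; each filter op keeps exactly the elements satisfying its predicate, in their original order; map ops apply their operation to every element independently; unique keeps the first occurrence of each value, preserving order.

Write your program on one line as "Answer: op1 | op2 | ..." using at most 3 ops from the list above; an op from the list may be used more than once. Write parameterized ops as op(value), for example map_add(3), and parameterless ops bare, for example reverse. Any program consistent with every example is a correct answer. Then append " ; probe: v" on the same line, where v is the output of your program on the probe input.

filter_gt(0) | map_add(-3) ; probe: [37]

Check, running the answer program on each example:
  [1, -2, -21, -34, -41, 38, -44, -28] -> [1, 38] -> [-2, 35]
  [-9, -6, 41, -28] -> [41] -> [38]
  [-9, 14, 28, -20, 24, 10, 5, -47, 10] -> [14, 28, 24, 10, 5, 10] -> [11, 25, 21, 7, 2, 7]
  probe: [-29, 40, -42, -33, -27] -> [40] -> [37]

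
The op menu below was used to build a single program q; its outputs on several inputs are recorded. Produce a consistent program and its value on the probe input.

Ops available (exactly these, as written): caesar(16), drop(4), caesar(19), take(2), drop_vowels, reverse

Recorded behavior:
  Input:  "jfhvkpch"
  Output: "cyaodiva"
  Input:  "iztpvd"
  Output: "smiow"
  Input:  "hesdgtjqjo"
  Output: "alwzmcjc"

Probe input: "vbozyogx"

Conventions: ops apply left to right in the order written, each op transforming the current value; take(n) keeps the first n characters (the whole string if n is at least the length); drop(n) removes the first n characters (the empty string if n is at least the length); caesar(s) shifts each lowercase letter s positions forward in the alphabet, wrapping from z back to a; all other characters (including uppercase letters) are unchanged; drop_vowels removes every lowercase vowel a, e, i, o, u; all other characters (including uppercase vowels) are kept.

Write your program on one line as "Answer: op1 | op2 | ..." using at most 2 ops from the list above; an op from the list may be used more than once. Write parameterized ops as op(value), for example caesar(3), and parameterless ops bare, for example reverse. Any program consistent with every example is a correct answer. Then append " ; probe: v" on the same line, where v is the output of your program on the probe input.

drop_vowels | caesar(19) ; probe: "ousrzq"

Check, running the answer program on each example:
  "jfhvkpch" -> "jfhvkpch" -> "cyaodiva"
  "iztpvd" -> "ztpvd" -> "smiow"
  "hesdgtjqjo" -> "hsdgtjqj" -> "alwzmcjc"
  probe: "vbozyogx" -> "vbzygx" -> "ousrzq"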